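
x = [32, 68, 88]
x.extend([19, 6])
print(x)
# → [32, 68, 88, 19, 6]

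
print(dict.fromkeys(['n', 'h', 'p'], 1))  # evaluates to {'n': 1, 'h': 1, 'p': 1}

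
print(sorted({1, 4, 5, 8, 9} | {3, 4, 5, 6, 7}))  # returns [1, 3, 4, 5, 6, 7, 8, 9]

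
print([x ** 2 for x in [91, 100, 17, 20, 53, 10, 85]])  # [8281, 10000, 289, 400, 2809, 100, 7225]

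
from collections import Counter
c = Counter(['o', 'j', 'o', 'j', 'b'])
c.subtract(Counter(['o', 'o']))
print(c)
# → Counter({'j': 2, 'b': 1, 'o': 0})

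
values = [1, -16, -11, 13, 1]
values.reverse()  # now [1, 13, -11, -16, 1]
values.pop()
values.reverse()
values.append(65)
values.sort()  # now [-16, -11, 1, 13, 65]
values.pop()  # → 65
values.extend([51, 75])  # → [-16, -11, 1, 13, 51, 75]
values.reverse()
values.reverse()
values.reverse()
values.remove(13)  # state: [75, 51, 1, -11, -16]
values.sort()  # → [-16, -11, 1, 51, 75]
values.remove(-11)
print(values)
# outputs [-16, 1, 51, 75]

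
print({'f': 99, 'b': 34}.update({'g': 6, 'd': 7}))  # None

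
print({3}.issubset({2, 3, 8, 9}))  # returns True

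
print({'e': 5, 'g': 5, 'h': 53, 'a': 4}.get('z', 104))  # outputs 104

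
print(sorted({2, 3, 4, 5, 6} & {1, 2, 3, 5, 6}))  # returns [2, 3, 5, 6]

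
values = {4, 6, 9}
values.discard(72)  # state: {4, 6, 9}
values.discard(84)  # {4, 6, 9}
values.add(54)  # {4, 6, 9, 54}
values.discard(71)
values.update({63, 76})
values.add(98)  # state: {4, 6, 9, 54, 63, 76, 98}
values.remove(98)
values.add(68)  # {4, 6, 9, 54, 63, 68, 76}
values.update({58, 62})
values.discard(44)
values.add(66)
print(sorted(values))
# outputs [4, 6, 9, 54, 58, 62, 63, 66, 68, 76]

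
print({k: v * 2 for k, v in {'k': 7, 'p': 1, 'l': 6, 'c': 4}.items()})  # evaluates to {'k': 14, 'p': 2, 'l': 12, 'c': 8}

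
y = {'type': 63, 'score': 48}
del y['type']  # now {'score': 48}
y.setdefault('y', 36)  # 36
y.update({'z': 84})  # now {'score': 48, 'y': 36, 'z': 84}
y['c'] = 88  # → {'score': 48, 'y': 36, 'z': 84, 'c': 88}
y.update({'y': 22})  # {'score': 48, 'y': 22, 'z': 84, 'c': 88}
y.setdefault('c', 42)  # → 88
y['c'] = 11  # {'score': 48, 'y': 22, 'z': 84, 'c': 11}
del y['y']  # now {'score': 48, 'z': 84, 'c': 11}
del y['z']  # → {'score': 48, 'c': 11}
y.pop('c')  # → 11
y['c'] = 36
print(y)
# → {'score': 48, 'c': 36}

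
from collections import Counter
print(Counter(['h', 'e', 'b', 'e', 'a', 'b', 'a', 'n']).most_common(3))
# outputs [('e', 2), ('b', 2), ('a', 2)]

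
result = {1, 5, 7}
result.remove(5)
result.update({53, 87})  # {1, 7, 53, 87}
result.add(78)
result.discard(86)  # {1, 7, 53, 78, 87}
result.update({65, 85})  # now {1, 7, 53, 65, 78, 85, 87}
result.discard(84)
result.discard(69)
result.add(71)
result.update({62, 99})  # {1, 7, 53, 62, 65, 71, 78, 85, 87, 99}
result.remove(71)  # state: {1, 7, 53, 62, 65, 78, 85, 87, 99}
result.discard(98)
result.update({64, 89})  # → {1, 7, 53, 62, 64, 65, 78, 85, 87, 89, 99}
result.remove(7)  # {1, 53, 62, 64, 65, 78, 85, 87, 89, 99}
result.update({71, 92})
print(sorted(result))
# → [1, 53, 62, 64, 65, 71, 78, 85, 87, 89, 92, 99]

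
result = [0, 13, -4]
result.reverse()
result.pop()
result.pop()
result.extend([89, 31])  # [-4, 89, 31]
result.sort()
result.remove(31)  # [-4, 89]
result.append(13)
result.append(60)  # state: [-4, 89, 13, 60]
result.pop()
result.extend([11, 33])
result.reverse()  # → [33, 11, 13, 89, -4]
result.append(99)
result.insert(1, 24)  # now [33, 24, 11, 13, 89, -4, 99]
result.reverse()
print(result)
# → [99, -4, 89, 13, 11, 24, 33]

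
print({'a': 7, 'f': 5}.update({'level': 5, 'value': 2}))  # None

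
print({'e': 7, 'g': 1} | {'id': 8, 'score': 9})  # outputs {'e': 7, 'g': 1, 'id': 8, 'score': 9}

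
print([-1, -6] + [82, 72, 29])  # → [-1, -6, 82, 72, 29]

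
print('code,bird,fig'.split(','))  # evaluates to ['code', 'bird', 'fig']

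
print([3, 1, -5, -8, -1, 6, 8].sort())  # None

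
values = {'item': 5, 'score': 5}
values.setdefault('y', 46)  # 46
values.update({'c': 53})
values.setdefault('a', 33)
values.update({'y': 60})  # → {'item': 5, 'score': 5, 'y': 60, 'c': 53, 'a': 33}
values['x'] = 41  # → {'item': 5, 'score': 5, 'y': 60, 'c': 53, 'a': 33, 'x': 41}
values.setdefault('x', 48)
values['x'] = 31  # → {'item': 5, 'score': 5, 'y': 60, 'c': 53, 'a': 33, 'x': 31}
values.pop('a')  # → 33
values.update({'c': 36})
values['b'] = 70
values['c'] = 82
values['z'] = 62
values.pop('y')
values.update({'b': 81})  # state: {'item': 5, 'score': 5, 'c': 82, 'x': 31, 'b': 81, 'z': 62}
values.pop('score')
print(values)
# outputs {'item': 5, 'c': 82, 'x': 31, 'b': 81, 'z': 62}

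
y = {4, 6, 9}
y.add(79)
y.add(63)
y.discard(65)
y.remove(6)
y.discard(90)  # {4, 9, 63, 79}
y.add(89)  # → {4, 9, 63, 79, 89}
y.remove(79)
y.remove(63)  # {4, 9, 89}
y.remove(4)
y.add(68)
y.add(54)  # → {9, 54, 68, 89}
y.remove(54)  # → {9, 68, 89}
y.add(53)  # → {9, 53, 68, 89}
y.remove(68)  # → {9, 53, 89}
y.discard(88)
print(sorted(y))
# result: [9, 53, 89]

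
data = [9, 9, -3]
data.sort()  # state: [-3, 9, 9]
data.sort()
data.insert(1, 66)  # [-3, 66, 9, 9]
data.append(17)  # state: [-3, 66, 9, 9, 17]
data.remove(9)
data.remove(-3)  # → [66, 9, 17]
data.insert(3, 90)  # [66, 9, 17, 90]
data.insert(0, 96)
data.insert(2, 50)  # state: [96, 66, 50, 9, 17, 90]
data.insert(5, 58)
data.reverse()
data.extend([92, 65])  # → [90, 58, 17, 9, 50, 66, 96, 92, 65]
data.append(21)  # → [90, 58, 17, 9, 50, 66, 96, 92, 65, 21]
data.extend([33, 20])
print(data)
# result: [90, 58, 17, 9, 50, 66, 96, 92, 65, 21, 33, 20]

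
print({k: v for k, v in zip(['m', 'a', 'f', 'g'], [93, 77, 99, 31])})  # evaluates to {'m': 93, 'a': 77, 'f': 99, 'g': 31}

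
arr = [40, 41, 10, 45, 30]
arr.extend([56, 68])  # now [40, 41, 10, 45, 30, 56, 68]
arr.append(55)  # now [40, 41, 10, 45, 30, 56, 68, 55]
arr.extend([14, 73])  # [40, 41, 10, 45, 30, 56, 68, 55, 14, 73]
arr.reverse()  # [73, 14, 55, 68, 56, 30, 45, 10, 41, 40]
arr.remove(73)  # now [14, 55, 68, 56, 30, 45, 10, 41, 40]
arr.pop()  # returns 40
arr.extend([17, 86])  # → [14, 55, 68, 56, 30, 45, 10, 41, 17, 86]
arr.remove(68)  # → [14, 55, 56, 30, 45, 10, 41, 17, 86]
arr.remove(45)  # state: [14, 55, 56, 30, 10, 41, 17, 86]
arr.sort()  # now [10, 14, 17, 30, 41, 55, 56, 86]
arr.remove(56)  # [10, 14, 17, 30, 41, 55, 86]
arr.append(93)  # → [10, 14, 17, 30, 41, 55, 86, 93]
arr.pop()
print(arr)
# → [10, 14, 17, 30, 41, 55, 86]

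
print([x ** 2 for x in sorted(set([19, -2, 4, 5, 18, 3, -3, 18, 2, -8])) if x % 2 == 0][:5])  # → [64, 4, 4, 16, 324]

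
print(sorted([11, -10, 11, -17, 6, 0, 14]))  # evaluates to [-17, -10, 0, 6, 11, 11, 14]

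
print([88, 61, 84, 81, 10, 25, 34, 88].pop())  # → 88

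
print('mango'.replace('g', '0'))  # man0o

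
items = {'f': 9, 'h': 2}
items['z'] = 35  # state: {'f': 9, 'h': 2, 'z': 35}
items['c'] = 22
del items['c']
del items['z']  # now {'f': 9, 'h': 2}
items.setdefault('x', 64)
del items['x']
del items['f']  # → {'h': 2}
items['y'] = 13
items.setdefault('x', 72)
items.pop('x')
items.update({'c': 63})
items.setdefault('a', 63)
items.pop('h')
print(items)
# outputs {'y': 13, 'c': 63, 'a': 63}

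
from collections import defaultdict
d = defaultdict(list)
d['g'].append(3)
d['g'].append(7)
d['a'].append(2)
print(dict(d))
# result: {'g': [3, 7], 'a': [2]}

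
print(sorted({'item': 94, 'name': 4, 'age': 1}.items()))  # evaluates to [('age', 1), ('item', 94), ('name', 4)]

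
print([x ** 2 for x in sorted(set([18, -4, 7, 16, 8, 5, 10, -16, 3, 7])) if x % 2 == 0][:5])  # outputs [256, 16, 64, 100, 256]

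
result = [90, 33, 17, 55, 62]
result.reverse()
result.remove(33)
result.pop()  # 90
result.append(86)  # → [62, 55, 17, 86]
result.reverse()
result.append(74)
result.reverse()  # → [74, 62, 55, 17, 86]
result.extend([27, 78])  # [74, 62, 55, 17, 86, 27, 78]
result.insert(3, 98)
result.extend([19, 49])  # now [74, 62, 55, 98, 17, 86, 27, 78, 19, 49]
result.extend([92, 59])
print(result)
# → [74, 62, 55, 98, 17, 86, 27, 78, 19, 49, 92, 59]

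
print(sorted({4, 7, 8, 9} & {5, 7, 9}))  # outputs [7, 9]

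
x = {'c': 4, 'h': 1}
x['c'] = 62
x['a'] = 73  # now {'c': 62, 'h': 1, 'a': 73}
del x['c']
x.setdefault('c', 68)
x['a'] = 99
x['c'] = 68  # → {'h': 1, 'a': 99, 'c': 68}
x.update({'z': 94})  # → {'h': 1, 'a': 99, 'c': 68, 'z': 94}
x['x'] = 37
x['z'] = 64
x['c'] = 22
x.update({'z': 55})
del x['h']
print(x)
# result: {'a': 99, 'c': 22, 'z': 55, 'x': 37}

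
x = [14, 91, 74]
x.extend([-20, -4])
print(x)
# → [14, 91, 74, -20, -4]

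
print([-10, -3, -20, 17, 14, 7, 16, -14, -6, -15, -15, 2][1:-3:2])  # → [-3, 17, 7, -14]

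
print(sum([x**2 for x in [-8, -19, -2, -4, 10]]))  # 545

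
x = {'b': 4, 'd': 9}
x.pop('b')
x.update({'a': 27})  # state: {'d': 9, 'a': 27}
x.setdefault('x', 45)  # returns 45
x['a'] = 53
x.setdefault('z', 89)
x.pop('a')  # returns 53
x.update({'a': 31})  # {'d': 9, 'x': 45, 'z': 89, 'a': 31}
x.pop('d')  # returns 9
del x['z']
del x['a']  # {'x': 45}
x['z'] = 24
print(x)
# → {'x': 45, 'z': 24}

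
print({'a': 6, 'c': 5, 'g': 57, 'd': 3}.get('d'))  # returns 3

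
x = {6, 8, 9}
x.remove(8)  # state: {6, 9}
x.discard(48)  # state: {6, 9}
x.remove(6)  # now {9}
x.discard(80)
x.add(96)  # {9, 96}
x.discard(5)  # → {9, 96}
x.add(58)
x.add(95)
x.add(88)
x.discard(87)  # {9, 58, 88, 95, 96}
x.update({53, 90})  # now {9, 53, 58, 88, 90, 95, 96}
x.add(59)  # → {9, 53, 58, 59, 88, 90, 95, 96}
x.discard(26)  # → {9, 53, 58, 59, 88, 90, 95, 96}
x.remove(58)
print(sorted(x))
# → [9, 53, 59, 88, 90, 95, 96]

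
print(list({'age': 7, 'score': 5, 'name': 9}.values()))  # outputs [7, 5, 9]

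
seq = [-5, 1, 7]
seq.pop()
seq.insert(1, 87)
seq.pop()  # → 1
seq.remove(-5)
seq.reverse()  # [87]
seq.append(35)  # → [87, 35]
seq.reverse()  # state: [35, 87]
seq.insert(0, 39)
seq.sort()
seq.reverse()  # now [87, 39, 35]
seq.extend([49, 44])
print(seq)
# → [87, 39, 35, 49, 44]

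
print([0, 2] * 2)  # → [0, 2, 0, 2]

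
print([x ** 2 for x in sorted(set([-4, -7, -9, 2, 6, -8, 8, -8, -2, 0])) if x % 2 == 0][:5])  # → [64, 16, 4, 0, 4]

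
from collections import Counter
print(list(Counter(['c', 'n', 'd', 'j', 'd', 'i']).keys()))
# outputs ['c', 'n', 'd', 'j', 'i']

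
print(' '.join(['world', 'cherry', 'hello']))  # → world cherry hello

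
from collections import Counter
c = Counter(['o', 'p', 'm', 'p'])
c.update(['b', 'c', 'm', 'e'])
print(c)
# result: Counter({'p': 2, 'm': 2, 'o': 1, 'b': 1, 'c': 1, 'e': 1})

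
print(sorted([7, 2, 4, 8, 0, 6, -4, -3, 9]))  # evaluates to [-4, -3, 0, 2, 4, 6, 7, 8, 9]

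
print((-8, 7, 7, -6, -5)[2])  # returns 7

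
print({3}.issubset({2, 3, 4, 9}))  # True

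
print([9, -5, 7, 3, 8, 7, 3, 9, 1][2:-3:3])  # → [7, 7]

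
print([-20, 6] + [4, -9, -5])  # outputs [-20, 6, 4, -9, -5]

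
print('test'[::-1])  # tset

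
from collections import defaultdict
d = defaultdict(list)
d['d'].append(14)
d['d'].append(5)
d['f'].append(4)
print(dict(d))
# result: {'d': [14, 5], 'f': [4]}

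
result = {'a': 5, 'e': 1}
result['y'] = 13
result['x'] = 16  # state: {'a': 5, 'e': 1, 'y': 13, 'x': 16}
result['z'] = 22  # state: {'a': 5, 'e': 1, 'y': 13, 'x': 16, 'z': 22}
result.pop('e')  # 1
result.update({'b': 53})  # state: {'a': 5, 'y': 13, 'x': 16, 'z': 22, 'b': 53}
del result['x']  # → {'a': 5, 'y': 13, 'z': 22, 'b': 53}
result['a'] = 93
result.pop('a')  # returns 93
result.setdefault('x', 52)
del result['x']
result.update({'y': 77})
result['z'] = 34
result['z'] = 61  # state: {'y': 77, 'z': 61, 'b': 53}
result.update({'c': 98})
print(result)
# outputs {'y': 77, 'z': 61, 'b': 53, 'c': 98}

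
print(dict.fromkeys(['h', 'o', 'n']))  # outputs {'h': None, 'o': None, 'n': None}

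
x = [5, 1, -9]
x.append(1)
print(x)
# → [5, 1, -9, 1]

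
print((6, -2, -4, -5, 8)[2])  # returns -4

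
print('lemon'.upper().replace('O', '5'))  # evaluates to LEM5N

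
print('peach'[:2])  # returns pe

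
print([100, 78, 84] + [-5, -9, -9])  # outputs [100, 78, 84, -5, -9, -9]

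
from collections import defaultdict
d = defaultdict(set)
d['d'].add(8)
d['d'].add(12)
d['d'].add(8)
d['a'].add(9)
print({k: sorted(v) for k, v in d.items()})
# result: {'d': [8, 12], 'a': [9]}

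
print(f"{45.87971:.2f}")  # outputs 45.88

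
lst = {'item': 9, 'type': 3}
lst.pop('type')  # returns 3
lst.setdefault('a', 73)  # 73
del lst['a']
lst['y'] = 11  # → {'item': 9, 'y': 11}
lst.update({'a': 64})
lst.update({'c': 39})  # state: {'item': 9, 'y': 11, 'a': 64, 'c': 39}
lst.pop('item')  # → 9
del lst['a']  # {'y': 11, 'c': 39}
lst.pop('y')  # 11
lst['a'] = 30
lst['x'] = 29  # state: {'c': 39, 'a': 30, 'x': 29}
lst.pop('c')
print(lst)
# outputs {'a': 30, 'x': 29}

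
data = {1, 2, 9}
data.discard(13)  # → {1, 2, 9}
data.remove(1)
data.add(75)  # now {2, 9, 75}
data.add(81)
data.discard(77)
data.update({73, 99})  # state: {2, 9, 73, 75, 81, 99}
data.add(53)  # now {2, 9, 53, 73, 75, 81, 99}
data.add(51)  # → {2, 9, 51, 53, 73, 75, 81, 99}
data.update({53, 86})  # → {2, 9, 51, 53, 73, 75, 81, 86, 99}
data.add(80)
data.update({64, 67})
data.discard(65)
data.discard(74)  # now {2, 9, 51, 53, 64, 67, 73, 75, 80, 81, 86, 99}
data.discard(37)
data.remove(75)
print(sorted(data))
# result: [2, 9, 51, 53, 64, 67, 73, 80, 81, 86, 99]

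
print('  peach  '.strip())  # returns peach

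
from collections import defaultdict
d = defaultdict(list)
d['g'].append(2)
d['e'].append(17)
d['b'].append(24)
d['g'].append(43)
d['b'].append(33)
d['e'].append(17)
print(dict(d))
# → {'g': [2, 43], 'e': [17, 17], 'b': [24, 33]}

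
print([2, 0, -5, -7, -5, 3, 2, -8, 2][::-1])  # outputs [2, -8, 2, 3, -5, -7, -5, 0, 2]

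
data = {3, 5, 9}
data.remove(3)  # {5, 9}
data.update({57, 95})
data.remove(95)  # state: {5, 9, 57}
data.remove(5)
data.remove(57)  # {9}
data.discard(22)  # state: {9}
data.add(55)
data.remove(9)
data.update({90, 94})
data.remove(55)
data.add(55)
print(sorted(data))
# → [55, 90, 94]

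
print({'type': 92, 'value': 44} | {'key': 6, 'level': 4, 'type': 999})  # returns {'type': 999, 'value': 44, 'key': 6, 'level': 4}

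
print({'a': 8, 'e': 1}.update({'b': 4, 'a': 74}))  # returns None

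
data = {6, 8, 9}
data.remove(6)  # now {8, 9}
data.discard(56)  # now {8, 9}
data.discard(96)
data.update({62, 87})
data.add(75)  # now {8, 9, 62, 75, 87}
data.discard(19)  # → {8, 9, 62, 75, 87}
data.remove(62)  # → {8, 9, 75, 87}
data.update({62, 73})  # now {8, 9, 62, 73, 75, 87}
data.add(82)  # {8, 9, 62, 73, 75, 82, 87}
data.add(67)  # {8, 9, 62, 67, 73, 75, 82, 87}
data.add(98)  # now {8, 9, 62, 67, 73, 75, 82, 87, 98}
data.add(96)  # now {8, 9, 62, 67, 73, 75, 82, 87, 96, 98}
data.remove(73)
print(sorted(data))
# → [8, 9, 62, 67, 75, 82, 87, 96, 98]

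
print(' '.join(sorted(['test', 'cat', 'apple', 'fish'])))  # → apple cat fish test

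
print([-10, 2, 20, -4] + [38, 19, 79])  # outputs [-10, 2, 20, -4, 38, 19, 79]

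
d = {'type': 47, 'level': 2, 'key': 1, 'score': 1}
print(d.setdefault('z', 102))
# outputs 102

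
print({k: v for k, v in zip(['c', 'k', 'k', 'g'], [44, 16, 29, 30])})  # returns {'c': 44, 'k': 29, 'g': 30}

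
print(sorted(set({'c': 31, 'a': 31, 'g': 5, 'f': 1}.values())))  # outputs [1, 5, 31]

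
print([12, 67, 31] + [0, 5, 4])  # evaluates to [12, 67, 31, 0, 5, 4]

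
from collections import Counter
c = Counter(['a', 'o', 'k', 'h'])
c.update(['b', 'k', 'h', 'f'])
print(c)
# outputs Counter({'k': 2, 'h': 2, 'a': 1, 'o': 1, 'b': 1, 'f': 1})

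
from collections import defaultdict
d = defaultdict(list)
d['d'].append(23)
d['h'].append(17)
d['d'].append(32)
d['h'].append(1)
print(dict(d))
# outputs {'d': [23, 32], 'h': [17, 1]}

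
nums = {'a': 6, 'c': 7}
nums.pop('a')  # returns 6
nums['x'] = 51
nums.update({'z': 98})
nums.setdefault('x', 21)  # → 51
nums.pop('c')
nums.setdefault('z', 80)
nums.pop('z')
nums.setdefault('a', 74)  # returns 74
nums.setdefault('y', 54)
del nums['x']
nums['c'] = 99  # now {'a': 74, 'y': 54, 'c': 99}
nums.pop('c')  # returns 99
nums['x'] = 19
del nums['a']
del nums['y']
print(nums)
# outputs {'x': 19}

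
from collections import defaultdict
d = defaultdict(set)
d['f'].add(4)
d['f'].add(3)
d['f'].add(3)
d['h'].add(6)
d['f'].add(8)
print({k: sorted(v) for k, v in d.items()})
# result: {'f': [3, 4, 8], 'h': [6]}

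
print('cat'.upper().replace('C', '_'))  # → _AT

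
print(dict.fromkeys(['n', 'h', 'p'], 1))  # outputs {'n': 1, 'h': 1, 'p': 1}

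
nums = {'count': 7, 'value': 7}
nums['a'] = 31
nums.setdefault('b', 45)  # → 45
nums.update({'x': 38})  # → {'count': 7, 'value': 7, 'a': 31, 'b': 45, 'x': 38}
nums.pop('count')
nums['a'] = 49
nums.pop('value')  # 7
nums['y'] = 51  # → {'a': 49, 'b': 45, 'x': 38, 'y': 51}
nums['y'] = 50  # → {'a': 49, 'b': 45, 'x': 38, 'y': 50}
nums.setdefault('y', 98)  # 50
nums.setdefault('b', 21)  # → 45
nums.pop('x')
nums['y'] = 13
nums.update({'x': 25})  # {'a': 49, 'b': 45, 'y': 13, 'x': 25}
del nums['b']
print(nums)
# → {'a': 49, 'y': 13, 'x': 25}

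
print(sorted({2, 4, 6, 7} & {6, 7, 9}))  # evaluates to [6, 7]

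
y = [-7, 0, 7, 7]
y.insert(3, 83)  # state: [-7, 0, 7, 83, 7]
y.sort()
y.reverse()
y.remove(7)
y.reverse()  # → [-7, 0, 7, 83]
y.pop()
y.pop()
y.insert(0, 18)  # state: [18, -7, 0]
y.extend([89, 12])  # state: [18, -7, 0, 89, 12]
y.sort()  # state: [-7, 0, 12, 18, 89]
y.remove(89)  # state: [-7, 0, 12, 18]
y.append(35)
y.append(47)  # [-7, 0, 12, 18, 35, 47]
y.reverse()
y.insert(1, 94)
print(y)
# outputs [47, 94, 35, 18, 12, 0, -7]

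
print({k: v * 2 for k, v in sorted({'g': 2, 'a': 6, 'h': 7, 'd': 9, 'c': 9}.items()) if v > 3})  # {'a': 12, 'c': 18, 'd': 18, 'h': 14}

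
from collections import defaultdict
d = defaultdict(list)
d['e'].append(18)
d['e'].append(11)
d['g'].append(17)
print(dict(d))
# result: {'e': [18, 11], 'g': [17]}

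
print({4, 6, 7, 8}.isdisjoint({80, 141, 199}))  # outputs True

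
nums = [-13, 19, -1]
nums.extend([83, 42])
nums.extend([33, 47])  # [-13, 19, -1, 83, 42, 33, 47]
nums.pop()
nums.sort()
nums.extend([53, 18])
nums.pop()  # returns 18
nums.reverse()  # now [53, 83, 42, 33, 19, -1, -13]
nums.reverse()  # [-13, -1, 19, 33, 42, 83, 53]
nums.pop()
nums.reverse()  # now [83, 42, 33, 19, -1, -13]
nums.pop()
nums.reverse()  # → [-1, 19, 33, 42, 83]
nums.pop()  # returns 83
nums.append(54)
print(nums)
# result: [-1, 19, 33, 42, 54]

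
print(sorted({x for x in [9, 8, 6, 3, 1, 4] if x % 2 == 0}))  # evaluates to [4, 6, 8]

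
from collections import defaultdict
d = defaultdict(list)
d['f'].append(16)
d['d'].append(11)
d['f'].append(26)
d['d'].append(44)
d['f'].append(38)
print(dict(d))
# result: {'f': [16, 26, 38], 'd': [11, 44]}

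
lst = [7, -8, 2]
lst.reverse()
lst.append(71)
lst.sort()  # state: [-8, 2, 7, 71]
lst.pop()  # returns 71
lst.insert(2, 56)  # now [-8, 2, 56, 7]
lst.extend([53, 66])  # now [-8, 2, 56, 7, 53, 66]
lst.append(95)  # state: [-8, 2, 56, 7, 53, 66, 95]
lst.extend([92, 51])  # [-8, 2, 56, 7, 53, 66, 95, 92, 51]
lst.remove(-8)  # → [2, 56, 7, 53, 66, 95, 92, 51]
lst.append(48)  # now [2, 56, 7, 53, 66, 95, 92, 51, 48]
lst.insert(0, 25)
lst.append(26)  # [25, 2, 56, 7, 53, 66, 95, 92, 51, 48, 26]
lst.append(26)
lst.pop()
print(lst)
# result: [25, 2, 56, 7, 53, 66, 95, 92, 51, 48, 26]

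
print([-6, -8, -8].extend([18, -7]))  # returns None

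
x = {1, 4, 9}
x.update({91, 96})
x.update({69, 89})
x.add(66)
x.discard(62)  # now {1, 4, 9, 66, 69, 89, 91, 96}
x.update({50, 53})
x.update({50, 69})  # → {1, 4, 9, 50, 53, 66, 69, 89, 91, 96}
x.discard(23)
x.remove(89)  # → {1, 4, 9, 50, 53, 66, 69, 91, 96}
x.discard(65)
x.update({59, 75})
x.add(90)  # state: {1, 4, 9, 50, 53, 59, 66, 69, 75, 90, 91, 96}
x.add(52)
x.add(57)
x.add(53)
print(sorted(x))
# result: [1, 4, 9, 50, 52, 53, 57, 59, 66, 69, 75, 90, 91, 96]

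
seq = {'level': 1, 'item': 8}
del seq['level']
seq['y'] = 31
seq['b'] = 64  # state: {'item': 8, 'y': 31, 'b': 64}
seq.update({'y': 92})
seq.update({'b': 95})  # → {'item': 8, 'y': 92, 'b': 95}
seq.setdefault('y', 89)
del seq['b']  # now {'item': 8, 'y': 92}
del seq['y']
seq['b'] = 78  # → {'item': 8, 'b': 78}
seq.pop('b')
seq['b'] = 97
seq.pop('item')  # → 8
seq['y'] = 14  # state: {'b': 97, 'y': 14}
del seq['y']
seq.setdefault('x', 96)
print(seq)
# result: {'b': 97, 'x': 96}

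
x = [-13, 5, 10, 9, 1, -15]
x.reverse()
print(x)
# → [-15, 1, 9, 10, 5, -13]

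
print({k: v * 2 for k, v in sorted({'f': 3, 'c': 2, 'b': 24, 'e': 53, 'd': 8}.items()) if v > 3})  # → {'b': 48, 'd': 16, 'e': 106}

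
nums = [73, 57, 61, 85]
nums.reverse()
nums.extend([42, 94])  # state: [85, 61, 57, 73, 42, 94]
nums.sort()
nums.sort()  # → [42, 57, 61, 73, 85, 94]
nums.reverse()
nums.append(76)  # [94, 85, 73, 61, 57, 42, 76]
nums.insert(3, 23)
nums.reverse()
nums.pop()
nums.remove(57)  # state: [76, 42, 61, 23, 73, 85]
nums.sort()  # [23, 42, 61, 73, 76, 85]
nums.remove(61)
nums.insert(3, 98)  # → [23, 42, 73, 98, 76, 85]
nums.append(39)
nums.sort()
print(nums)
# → [23, 39, 42, 73, 76, 85, 98]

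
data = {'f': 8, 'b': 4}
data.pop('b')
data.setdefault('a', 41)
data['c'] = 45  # {'f': 8, 'a': 41, 'c': 45}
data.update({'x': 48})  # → {'f': 8, 'a': 41, 'c': 45, 'x': 48}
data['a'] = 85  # {'f': 8, 'a': 85, 'c': 45, 'x': 48}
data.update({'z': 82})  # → {'f': 8, 'a': 85, 'c': 45, 'x': 48, 'z': 82}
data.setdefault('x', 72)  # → 48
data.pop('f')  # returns 8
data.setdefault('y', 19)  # 19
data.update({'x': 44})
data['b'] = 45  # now {'a': 85, 'c': 45, 'x': 44, 'z': 82, 'y': 19, 'b': 45}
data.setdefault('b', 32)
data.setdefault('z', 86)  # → 82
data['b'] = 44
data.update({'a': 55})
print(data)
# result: {'a': 55, 'c': 45, 'x': 44, 'z': 82, 'y': 19, 'b': 44}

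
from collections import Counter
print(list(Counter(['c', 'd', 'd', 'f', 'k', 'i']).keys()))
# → ['c', 'd', 'f', 'k', 'i']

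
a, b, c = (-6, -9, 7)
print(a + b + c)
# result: -8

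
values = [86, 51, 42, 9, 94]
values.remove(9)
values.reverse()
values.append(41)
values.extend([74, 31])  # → [94, 42, 51, 86, 41, 74, 31]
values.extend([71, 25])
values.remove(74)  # [94, 42, 51, 86, 41, 31, 71, 25]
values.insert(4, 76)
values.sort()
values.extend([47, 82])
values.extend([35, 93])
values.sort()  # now [25, 31, 35, 41, 42, 47, 51, 71, 76, 82, 86, 93, 94]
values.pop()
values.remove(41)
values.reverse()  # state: [93, 86, 82, 76, 71, 51, 47, 42, 35, 31, 25]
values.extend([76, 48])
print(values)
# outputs [93, 86, 82, 76, 71, 51, 47, 42, 35, 31, 25, 76, 48]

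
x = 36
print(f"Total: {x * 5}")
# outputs Total: 180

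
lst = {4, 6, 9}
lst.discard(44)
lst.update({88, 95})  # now {4, 6, 9, 88, 95}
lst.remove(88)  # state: {4, 6, 9, 95}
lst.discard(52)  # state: {4, 6, 9, 95}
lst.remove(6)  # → {4, 9, 95}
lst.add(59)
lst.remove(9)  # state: {4, 59, 95}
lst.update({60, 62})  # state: {4, 59, 60, 62, 95}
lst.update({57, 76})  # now {4, 57, 59, 60, 62, 76, 95}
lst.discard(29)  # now {4, 57, 59, 60, 62, 76, 95}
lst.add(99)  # {4, 57, 59, 60, 62, 76, 95, 99}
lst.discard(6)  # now {4, 57, 59, 60, 62, 76, 95, 99}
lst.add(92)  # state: {4, 57, 59, 60, 62, 76, 92, 95, 99}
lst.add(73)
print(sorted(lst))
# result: [4, 57, 59, 60, 62, 73, 76, 92, 95, 99]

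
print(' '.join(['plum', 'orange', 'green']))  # plum orange green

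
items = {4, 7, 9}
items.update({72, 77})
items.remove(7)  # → {4, 9, 72, 77}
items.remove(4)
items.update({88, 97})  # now {9, 72, 77, 88, 97}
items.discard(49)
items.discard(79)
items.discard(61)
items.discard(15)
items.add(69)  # {9, 69, 72, 77, 88, 97}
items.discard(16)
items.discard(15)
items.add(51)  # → {9, 51, 69, 72, 77, 88, 97}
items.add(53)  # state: {9, 51, 53, 69, 72, 77, 88, 97}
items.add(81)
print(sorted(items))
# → [9, 51, 53, 69, 72, 77, 81, 88, 97]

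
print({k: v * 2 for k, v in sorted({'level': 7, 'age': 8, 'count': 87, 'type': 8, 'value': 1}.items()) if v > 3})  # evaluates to {'age': 16, 'count': 174, 'level': 14, 'type': 16}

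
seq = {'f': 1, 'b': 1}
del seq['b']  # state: {'f': 1}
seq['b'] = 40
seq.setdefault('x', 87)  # 87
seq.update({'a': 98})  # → {'f': 1, 'b': 40, 'x': 87, 'a': 98}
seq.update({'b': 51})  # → {'f': 1, 'b': 51, 'x': 87, 'a': 98}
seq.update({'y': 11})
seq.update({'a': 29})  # {'f': 1, 'b': 51, 'x': 87, 'a': 29, 'y': 11}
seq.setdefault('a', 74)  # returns 29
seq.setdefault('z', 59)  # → 59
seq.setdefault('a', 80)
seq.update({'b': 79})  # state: {'f': 1, 'b': 79, 'x': 87, 'a': 29, 'y': 11, 'z': 59}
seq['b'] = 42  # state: {'f': 1, 'b': 42, 'x': 87, 'a': 29, 'y': 11, 'z': 59}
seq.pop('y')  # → 11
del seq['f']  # {'b': 42, 'x': 87, 'a': 29, 'z': 59}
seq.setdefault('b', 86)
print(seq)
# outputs {'b': 42, 'x': 87, 'a': 29, 'z': 59}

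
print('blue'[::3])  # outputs be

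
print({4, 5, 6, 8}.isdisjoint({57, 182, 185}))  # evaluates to True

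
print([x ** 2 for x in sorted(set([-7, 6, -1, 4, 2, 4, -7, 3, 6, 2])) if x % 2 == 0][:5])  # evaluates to [4, 16, 36]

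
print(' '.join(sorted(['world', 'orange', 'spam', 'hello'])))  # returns hello orange spam world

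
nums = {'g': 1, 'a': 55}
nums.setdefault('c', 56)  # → 56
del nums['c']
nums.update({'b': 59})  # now {'g': 1, 'a': 55, 'b': 59}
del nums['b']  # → {'g': 1, 'a': 55}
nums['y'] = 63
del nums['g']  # {'a': 55, 'y': 63}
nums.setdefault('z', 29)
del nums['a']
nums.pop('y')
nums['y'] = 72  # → {'z': 29, 'y': 72}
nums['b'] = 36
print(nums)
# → {'z': 29, 'y': 72, 'b': 36}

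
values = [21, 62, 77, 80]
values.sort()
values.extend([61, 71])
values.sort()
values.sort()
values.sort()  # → [21, 61, 62, 71, 77, 80]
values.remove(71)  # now [21, 61, 62, 77, 80]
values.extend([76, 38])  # [21, 61, 62, 77, 80, 76, 38]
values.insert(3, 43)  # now [21, 61, 62, 43, 77, 80, 76, 38]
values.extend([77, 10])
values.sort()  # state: [10, 21, 38, 43, 61, 62, 76, 77, 77, 80]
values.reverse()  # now [80, 77, 77, 76, 62, 61, 43, 38, 21, 10]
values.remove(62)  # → [80, 77, 77, 76, 61, 43, 38, 21, 10]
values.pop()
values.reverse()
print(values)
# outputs [21, 38, 43, 61, 76, 77, 77, 80]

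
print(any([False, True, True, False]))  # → True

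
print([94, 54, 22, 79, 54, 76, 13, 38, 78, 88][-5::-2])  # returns [76, 79, 54]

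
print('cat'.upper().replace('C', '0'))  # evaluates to 0AT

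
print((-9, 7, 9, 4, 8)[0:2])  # (-9, 7)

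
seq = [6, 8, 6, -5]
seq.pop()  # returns -5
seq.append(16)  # [6, 8, 6, 16]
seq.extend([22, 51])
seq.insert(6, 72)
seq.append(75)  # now [6, 8, 6, 16, 22, 51, 72, 75]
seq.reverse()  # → [75, 72, 51, 22, 16, 6, 8, 6]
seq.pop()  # 6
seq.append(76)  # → [75, 72, 51, 22, 16, 6, 8, 76]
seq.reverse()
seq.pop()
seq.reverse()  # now [72, 51, 22, 16, 6, 8, 76]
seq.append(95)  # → [72, 51, 22, 16, 6, 8, 76, 95]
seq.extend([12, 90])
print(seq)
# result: [72, 51, 22, 16, 6, 8, 76, 95, 12, 90]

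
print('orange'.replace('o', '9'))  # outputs 9range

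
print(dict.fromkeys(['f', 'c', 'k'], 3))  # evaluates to {'f': 3, 'c': 3, 'k': 3}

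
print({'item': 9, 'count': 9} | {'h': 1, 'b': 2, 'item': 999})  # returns {'item': 999, 'count': 9, 'h': 1, 'b': 2}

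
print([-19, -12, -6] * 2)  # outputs [-19, -12, -6, -19, -12, -6]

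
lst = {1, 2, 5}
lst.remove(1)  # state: {2, 5}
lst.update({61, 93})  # {2, 5, 61, 93}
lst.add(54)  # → {2, 5, 54, 61, 93}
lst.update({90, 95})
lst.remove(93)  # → {2, 5, 54, 61, 90, 95}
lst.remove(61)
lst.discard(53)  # {2, 5, 54, 90, 95}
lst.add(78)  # {2, 5, 54, 78, 90, 95}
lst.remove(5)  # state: {2, 54, 78, 90, 95}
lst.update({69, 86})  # {2, 54, 69, 78, 86, 90, 95}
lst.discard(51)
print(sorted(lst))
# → [2, 54, 69, 78, 86, 90, 95]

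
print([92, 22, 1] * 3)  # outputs [92, 22, 1, 92, 22, 1, 92, 22, 1]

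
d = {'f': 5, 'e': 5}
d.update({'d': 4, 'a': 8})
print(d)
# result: {'f': 5, 'e': 5, 'd': 4, 'a': 8}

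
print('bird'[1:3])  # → ir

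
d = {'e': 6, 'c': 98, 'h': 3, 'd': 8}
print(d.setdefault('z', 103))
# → 103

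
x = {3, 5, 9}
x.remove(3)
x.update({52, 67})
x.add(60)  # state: {5, 9, 52, 60, 67}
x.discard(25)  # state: {5, 9, 52, 60, 67}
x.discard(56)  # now {5, 9, 52, 60, 67}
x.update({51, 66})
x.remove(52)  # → {5, 9, 51, 60, 66, 67}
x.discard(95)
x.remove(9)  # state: {5, 51, 60, 66, 67}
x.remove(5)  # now {51, 60, 66, 67}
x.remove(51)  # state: {60, 66, 67}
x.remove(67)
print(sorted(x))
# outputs [60, 66]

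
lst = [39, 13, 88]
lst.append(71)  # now [39, 13, 88, 71]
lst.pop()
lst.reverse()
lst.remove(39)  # [88, 13]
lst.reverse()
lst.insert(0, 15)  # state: [15, 13, 88]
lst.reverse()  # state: [88, 13, 15]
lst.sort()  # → [13, 15, 88]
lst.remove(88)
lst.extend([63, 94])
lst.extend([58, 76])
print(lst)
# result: [13, 15, 63, 94, 58, 76]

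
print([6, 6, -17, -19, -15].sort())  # None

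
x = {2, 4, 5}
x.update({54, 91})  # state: {2, 4, 5, 54, 91}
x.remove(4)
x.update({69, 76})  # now {2, 5, 54, 69, 76, 91}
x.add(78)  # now {2, 5, 54, 69, 76, 78, 91}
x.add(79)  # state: {2, 5, 54, 69, 76, 78, 79, 91}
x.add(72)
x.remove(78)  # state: {2, 5, 54, 69, 72, 76, 79, 91}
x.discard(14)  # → {2, 5, 54, 69, 72, 76, 79, 91}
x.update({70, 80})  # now {2, 5, 54, 69, 70, 72, 76, 79, 80, 91}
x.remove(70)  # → {2, 5, 54, 69, 72, 76, 79, 80, 91}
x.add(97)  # {2, 5, 54, 69, 72, 76, 79, 80, 91, 97}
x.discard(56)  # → {2, 5, 54, 69, 72, 76, 79, 80, 91, 97}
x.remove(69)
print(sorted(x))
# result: [2, 5, 54, 72, 76, 79, 80, 91, 97]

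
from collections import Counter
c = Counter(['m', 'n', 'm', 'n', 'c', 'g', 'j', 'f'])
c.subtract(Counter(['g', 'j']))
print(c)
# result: Counter({'m': 2, 'n': 2, 'c': 1, 'f': 1, 'g': 0, 'j': 0})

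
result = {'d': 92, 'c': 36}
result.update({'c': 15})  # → {'d': 92, 'c': 15}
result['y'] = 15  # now {'d': 92, 'c': 15, 'y': 15}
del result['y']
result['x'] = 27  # {'d': 92, 'c': 15, 'x': 27}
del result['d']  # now {'c': 15, 'x': 27}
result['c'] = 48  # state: {'c': 48, 'x': 27}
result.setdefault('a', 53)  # 53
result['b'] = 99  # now {'c': 48, 'x': 27, 'a': 53, 'b': 99}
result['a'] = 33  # {'c': 48, 'x': 27, 'a': 33, 'b': 99}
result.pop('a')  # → 33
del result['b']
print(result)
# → {'c': 48, 'x': 27}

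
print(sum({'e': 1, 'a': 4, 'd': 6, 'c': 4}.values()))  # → 15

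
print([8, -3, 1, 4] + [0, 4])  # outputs [8, -3, 1, 4, 0, 4]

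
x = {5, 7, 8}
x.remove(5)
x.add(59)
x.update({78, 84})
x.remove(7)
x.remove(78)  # {8, 59, 84}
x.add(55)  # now {8, 55, 59, 84}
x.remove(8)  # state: {55, 59, 84}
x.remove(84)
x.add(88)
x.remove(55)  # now {59, 88}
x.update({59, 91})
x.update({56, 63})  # {56, 59, 63, 88, 91}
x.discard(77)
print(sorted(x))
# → [56, 59, 63, 88, 91]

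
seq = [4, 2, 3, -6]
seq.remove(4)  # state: [2, 3, -6]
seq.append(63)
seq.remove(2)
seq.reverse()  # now [63, -6, 3]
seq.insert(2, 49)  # [63, -6, 49, 3]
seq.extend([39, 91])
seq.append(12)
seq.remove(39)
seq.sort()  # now [-6, 3, 12, 49, 63, 91]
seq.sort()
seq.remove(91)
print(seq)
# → [-6, 3, 12, 49, 63]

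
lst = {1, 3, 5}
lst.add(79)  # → {1, 3, 5, 79}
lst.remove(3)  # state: {1, 5, 79}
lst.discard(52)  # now {1, 5, 79}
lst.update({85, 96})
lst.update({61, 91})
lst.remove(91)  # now {1, 5, 61, 79, 85, 96}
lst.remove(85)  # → {1, 5, 61, 79, 96}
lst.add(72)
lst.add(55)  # {1, 5, 55, 61, 72, 79, 96}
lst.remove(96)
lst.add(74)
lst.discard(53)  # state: {1, 5, 55, 61, 72, 74, 79}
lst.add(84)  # {1, 5, 55, 61, 72, 74, 79, 84}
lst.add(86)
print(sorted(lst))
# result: [1, 5, 55, 61, 72, 74, 79, 84, 86]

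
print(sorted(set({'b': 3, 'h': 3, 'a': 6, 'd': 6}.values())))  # [3, 6]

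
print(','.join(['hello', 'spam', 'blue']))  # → hello,spam,blue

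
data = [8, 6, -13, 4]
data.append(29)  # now [8, 6, -13, 4, 29]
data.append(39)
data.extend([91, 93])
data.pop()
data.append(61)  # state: [8, 6, -13, 4, 29, 39, 91, 61]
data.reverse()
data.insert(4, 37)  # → [61, 91, 39, 29, 37, 4, -13, 6, 8]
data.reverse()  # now [8, 6, -13, 4, 37, 29, 39, 91, 61]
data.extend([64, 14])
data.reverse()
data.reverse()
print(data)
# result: [8, 6, -13, 4, 37, 29, 39, 91, 61, 64, 14]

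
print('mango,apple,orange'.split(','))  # ['mango', 'apple', 'orange']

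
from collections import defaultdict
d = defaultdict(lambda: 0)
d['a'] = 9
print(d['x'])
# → 0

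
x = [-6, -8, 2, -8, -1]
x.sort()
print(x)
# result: [-8, -8, -6, -1, 2]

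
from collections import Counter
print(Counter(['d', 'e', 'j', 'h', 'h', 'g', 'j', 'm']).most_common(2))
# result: [('j', 2), ('h', 2)]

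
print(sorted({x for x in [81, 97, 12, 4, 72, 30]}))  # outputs [4, 12, 30, 72, 81, 97]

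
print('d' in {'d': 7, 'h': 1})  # True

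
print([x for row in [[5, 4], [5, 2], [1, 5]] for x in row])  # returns [5, 4, 5, 2, 1, 5]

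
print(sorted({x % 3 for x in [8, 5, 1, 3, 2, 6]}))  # [0, 1, 2]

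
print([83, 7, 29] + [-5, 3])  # [83, 7, 29, -5, 3]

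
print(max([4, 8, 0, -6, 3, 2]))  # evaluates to 8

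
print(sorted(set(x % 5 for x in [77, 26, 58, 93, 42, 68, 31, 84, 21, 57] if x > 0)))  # [1, 2, 3, 4]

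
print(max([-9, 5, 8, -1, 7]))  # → 8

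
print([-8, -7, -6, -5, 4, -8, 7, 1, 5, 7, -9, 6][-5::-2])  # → [1, -8, -5, -7]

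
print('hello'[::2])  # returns hlo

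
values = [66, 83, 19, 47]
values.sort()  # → [19, 47, 66, 83]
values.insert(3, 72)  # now [19, 47, 66, 72, 83]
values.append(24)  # [19, 47, 66, 72, 83, 24]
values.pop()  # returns 24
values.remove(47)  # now [19, 66, 72, 83]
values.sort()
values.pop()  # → 83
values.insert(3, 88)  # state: [19, 66, 72, 88]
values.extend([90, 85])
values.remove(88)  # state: [19, 66, 72, 90, 85]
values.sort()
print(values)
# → [19, 66, 72, 85, 90]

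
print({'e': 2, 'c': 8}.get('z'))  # None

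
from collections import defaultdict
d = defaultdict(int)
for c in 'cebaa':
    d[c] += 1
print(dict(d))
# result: {'c': 1, 'e': 1, 'b': 1, 'a': 2}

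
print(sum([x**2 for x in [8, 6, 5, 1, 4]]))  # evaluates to 142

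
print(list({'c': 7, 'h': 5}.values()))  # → [7, 5]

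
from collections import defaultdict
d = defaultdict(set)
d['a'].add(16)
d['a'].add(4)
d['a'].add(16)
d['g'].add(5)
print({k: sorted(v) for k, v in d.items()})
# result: {'a': [4, 16], 'g': [5]}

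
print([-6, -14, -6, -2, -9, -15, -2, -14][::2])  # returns [-6, -6, -9, -2]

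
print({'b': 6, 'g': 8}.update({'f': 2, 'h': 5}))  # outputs None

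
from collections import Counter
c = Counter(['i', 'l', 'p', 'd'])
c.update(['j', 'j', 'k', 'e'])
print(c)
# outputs Counter({'j': 2, 'i': 1, 'l': 1, 'p': 1, 'd': 1, 'k': 1, 'e': 1})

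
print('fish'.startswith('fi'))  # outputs True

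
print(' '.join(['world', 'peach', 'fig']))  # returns world peach fig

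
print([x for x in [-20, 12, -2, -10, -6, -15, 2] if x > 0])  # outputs [12, 2]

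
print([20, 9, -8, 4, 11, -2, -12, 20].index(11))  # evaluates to 4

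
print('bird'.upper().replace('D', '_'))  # BIR_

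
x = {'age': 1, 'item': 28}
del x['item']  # {'age': 1}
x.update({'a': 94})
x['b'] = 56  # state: {'age': 1, 'a': 94, 'b': 56}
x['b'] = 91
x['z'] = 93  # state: {'age': 1, 'a': 94, 'b': 91, 'z': 93}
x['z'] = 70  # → {'age': 1, 'a': 94, 'b': 91, 'z': 70}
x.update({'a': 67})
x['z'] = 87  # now {'age': 1, 'a': 67, 'b': 91, 'z': 87}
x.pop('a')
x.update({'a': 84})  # {'age': 1, 'b': 91, 'z': 87, 'a': 84}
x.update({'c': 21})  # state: {'age': 1, 'b': 91, 'z': 87, 'a': 84, 'c': 21}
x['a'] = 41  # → {'age': 1, 'b': 91, 'z': 87, 'a': 41, 'c': 21}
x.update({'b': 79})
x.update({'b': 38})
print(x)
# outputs {'age': 1, 'b': 38, 'z': 87, 'a': 41, 'c': 21}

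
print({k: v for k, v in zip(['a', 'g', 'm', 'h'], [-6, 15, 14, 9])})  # {'a': -6, 'g': 15, 'm': 14, 'h': 9}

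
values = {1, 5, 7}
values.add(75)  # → {1, 5, 7, 75}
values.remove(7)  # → {1, 5, 75}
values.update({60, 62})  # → {1, 5, 60, 62, 75}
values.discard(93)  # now {1, 5, 60, 62, 75}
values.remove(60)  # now {1, 5, 62, 75}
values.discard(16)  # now {1, 5, 62, 75}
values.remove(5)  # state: {1, 62, 75}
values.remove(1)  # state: {62, 75}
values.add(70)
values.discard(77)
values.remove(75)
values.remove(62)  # {70}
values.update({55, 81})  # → {55, 70, 81}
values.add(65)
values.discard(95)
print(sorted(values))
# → [55, 65, 70, 81]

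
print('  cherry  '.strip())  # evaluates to cherry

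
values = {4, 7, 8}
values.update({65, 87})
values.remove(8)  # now {4, 7, 65, 87}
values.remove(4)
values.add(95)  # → {7, 65, 87, 95}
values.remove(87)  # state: {7, 65, 95}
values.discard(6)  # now {7, 65, 95}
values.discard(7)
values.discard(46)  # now {65, 95}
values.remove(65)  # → {95}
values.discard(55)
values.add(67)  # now {67, 95}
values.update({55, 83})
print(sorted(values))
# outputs [55, 67, 83, 95]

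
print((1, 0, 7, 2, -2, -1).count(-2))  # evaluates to 1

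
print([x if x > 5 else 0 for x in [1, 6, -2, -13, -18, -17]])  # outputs [0, 6, 0, 0, 0, 0]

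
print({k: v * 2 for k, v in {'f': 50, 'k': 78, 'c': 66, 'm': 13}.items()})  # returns {'f': 100, 'k': 156, 'c': 132, 'm': 26}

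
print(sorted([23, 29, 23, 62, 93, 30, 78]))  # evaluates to [23, 23, 29, 30, 62, 78, 93]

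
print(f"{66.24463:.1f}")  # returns 66.2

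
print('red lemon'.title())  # Red Lemon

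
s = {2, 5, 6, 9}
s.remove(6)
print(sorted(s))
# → [2, 5, 9]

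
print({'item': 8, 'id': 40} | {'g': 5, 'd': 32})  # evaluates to {'item': 8, 'id': 40, 'g': 5, 'd': 32}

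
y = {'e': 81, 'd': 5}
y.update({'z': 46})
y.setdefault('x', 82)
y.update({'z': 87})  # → {'e': 81, 'd': 5, 'z': 87, 'x': 82}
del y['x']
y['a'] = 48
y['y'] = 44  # {'e': 81, 'd': 5, 'z': 87, 'a': 48, 'y': 44}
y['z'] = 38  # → {'e': 81, 'd': 5, 'z': 38, 'a': 48, 'y': 44}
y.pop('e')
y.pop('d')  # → 5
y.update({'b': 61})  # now {'z': 38, 'a': 48, 'y': 44, 'b': 61}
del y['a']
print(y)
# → {'z': 38, 'y': 44, 'b': 61}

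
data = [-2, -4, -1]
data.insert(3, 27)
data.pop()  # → 27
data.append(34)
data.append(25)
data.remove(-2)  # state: [-4, -1, 34, 25]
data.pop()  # 25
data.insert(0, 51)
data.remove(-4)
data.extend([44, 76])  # [51, -1, 34, 44, 76]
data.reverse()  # [76, 44, 34, -1, 51]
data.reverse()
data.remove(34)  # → [51, -1, 44, 76]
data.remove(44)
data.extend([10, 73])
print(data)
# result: [51, -1, 76, 10, 73]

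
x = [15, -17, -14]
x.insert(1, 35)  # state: [15, 35, -17, -14]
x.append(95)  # [15, 35, -17, -14, 95]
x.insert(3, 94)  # [15, 35, -17, 94, -14, 95]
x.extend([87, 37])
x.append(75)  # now [15, 35, -17, 94, -14, 95, 87, 37, 75]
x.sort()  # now [-17, -14, 15, 35, 37, 75, 87, 94, 95]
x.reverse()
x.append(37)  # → [95, 94, 87, 75, 37, 35, 15, -14, -17, 37]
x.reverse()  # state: [37, -17, -14, 15, 35, 37, 75, 87, 94, 95]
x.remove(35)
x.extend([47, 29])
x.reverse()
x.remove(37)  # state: [29, 47, 95, 94, 87, 75, 15, -14, -17, 37]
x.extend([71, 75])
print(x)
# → [29, 47, 95, 94, 87, 75, 15, -14, -17, 37, 71, 75]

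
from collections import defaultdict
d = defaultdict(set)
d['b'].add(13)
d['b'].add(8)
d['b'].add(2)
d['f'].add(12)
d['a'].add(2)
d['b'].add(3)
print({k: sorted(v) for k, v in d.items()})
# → {'b': [2, 3, 8, 13], 'f': [12], 'a': [2]}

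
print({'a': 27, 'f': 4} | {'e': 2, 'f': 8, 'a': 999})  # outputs {'a': 999, 'f': 8, 'e': 2}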